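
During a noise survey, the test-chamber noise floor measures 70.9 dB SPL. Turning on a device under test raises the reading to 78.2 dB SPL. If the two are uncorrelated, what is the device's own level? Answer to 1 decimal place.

77.3 dB SPL

Remove the background by subtracting linear intensities:
L_src = 10·log₁₀(10^(78.2/10) − 10^(70.9/10)) = 10·log₁₀(53770000) = 77.3 dB SPL.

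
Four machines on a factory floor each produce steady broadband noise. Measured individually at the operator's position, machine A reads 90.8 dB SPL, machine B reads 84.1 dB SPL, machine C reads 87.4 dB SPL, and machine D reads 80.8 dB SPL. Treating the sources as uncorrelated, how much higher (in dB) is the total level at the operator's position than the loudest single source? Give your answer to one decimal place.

Uncorrelated sources add in intensity (power), not in dB.
L_total = 10·log₁₀(10^(90.8/10) + 10^(84.1/10) + 10^(87.4/10) + 10^(80.8/10)) = 93.28 dB SPL.
Excess over the loudest (90.8 dB): 93.28 − 90.8 = 2.5 dB.

2.5 dB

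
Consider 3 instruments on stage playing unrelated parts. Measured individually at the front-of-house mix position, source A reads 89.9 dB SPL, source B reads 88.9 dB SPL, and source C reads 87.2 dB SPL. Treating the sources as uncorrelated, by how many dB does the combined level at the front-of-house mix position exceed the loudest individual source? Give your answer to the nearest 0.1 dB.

3.7 dB

Add the sources as powers (linear), then convert back to dB:
L_total = 10·log₁₀(10^(89.9/10) + 10^(88.9/10) + 10^(87.2/10)) = 93.58 dB SPL.
Excess over the loudest (89.9 dB): 93.58 − 89.9 = 3.7 dB.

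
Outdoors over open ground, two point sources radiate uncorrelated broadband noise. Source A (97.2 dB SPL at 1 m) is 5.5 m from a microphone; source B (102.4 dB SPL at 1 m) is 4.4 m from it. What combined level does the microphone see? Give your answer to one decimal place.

At the listener: L_A = 97.2 − 20·log₁₀(5.5) = 82.39 dB; L_B = 102.4 − 20·log₁₀(4.4) = 89.53 dB.
Combined: 10·log₁₀(10^(82.39/10)+10^(89.53/10)) = 90.3 dB SPL.

90.3 dB SPL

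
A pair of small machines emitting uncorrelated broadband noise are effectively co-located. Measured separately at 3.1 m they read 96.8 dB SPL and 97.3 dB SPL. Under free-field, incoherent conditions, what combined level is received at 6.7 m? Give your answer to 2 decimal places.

93.37 dB SPL

Combined at 3.1 m: 10·log₁₀(10^(96.8/10)+10^(97.3/10)) = 100.067 dB SPL.
Then apply −20·log₁₀(6.7/3.1) = -6.694 dB → 93.37 dB SPL.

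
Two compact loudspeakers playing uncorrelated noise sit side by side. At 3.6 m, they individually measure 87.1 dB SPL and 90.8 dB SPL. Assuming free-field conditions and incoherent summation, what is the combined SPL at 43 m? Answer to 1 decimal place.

70.8 dB SPL

Combined at 3.6 m: 10·log₁₀(10^(87.1/10)+10^(90.8/10)) = 92.34 dB SPL.
Then apply −20·log₁₀(43/3.6) = -21.54 dB → 70.8 dB SPL.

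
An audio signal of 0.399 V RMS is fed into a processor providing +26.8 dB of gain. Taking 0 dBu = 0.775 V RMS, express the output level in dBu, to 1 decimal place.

+21.0 dBu

Input level: 20·log₁₀(0.399/0.775) = -5.77 dBu.
Output: -5.77 + 26.8 = +21.0 dBu.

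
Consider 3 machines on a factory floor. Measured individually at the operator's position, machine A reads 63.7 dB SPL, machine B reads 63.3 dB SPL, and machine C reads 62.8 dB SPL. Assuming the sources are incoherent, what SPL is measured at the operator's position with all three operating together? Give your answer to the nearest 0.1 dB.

Uncorrelated sources add in intensity (power), not in dB.
L_total = 10·log₁₀(10^(63.7/10) + 10^(63.3/10) + 10^(62.8/10)) = 10·log₁₀(6388000) = 68.1 dB SPL.

68.1 dB SPL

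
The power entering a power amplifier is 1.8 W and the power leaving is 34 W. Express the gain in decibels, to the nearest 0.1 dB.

12.8 dB

For a power ratio, dB = 10·log₁₀(P₂/P₁).
10·log₁₀(34/1.8) = 10·log₁₀(18.89) = 12.8 dB.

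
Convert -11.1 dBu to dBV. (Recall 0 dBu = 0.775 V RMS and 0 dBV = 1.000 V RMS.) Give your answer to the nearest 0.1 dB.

The offset between the scales is 20·log₁₀(0.775/1.000) = −2.214 dB.
So dBV = -11.1 − 2.214 = -13.3 dBV.

-13.3 dBV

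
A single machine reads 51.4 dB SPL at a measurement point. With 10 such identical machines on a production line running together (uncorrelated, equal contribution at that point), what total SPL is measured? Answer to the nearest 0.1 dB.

61.4 dB SPL

10 equal incoherent sources raise the level by 10·log₁₀(10) = 10.00 dB.
L_total = 51.4 + 10.00 = 61.4 dB SPL.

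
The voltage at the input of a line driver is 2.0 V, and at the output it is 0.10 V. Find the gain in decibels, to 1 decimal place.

-26.0 dB

Voltage is an amplitude quantity, so gain = 20·log₁₀(V_out/V_in).
20·log₁₀(0.10/2.0) = 20·log₁₀(0.05000) = -26.0 dB.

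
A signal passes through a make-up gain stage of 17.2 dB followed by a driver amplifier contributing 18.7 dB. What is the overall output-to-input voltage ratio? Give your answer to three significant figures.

62.4

Net gain = 17.2 + 18.7 = 35.9 dB.
Voltage ratio = 10^(35.9/20) = 62.4.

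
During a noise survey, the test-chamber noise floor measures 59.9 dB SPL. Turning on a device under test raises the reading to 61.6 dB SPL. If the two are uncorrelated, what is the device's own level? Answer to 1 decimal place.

56.7 dB SPL

Background correction is a power subtraction:
L_src = 10·log₁₀(10^(61.6/10) − 10^(59.9/10)) = 10·log₁₀(468200) = 56.7 dB SPL.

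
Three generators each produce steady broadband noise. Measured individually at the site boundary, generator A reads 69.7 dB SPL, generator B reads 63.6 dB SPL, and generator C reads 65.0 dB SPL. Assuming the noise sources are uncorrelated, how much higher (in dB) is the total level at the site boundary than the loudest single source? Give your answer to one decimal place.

2.0 dB

Add the sources as powers (linear), then convert back to dB:
L_total = 10·log₁₀(10^(69.7/10) + 10^(63.6/10) + 10^(65.0/10)) = 71.70 dB SPL.
Excess over the loudest (69.7 dB): 71.70 − 69.7 = 2.0 dB.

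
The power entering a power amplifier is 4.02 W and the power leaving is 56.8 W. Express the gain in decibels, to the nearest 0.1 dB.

11.5 dB

Power is a power quantity, so gain = 10·log₁₀(P_out/P_in).
10·log₁₀(56.8/4.02) = 10·log₁₀(14.13) = 11.5 dB.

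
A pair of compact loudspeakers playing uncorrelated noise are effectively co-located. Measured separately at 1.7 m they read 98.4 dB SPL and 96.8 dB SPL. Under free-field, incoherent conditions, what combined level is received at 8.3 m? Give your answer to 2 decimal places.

86.91 dB SPL

Combined at 1.7 m: 10·log₁₀(10^(98.4/10)+10^(96.8/10)) = 100.684 dB SPL.
Then apply −20·log₁₀(8.3/1.7) = -13.773 dB → 86.91 dB SPL.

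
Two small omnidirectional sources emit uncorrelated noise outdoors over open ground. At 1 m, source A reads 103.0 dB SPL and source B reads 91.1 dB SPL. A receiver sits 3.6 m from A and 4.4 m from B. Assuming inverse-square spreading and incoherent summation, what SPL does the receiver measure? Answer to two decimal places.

At the listener: L_A = 103.0 − 20·log₁₀(3.6) = 91.874 dB; L_B = 91.1 − 20·log₁₀(4.4) = 78.231 dB.
Combined: 10·log₁₀(10^(91.874/10)+10^(78.231/10)) = 92.06 dB SPL.

92.06 dB SPL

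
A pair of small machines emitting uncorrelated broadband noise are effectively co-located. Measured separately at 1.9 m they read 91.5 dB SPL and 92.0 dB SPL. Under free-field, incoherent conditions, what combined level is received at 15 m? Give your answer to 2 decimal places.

76.82 dB SPL

Combined at 1.9 m: 10·log₁₀(10^(91.5/10)+10^(92.0/10)) = 94.767 dB SPL.
Then apply −20·log₁₀(15/1.9) = -17.947 dB → 76.82 dB SPL.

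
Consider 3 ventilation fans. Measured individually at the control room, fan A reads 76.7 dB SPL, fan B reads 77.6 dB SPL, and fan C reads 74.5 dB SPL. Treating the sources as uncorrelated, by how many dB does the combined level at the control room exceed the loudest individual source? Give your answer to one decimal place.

Incoherent sources sum as intensities:
L_total = 10·log₁₀(10^(76.7/10) + 10^(77.6/10) + 10^(74.5/10)) = 81.22 dB SPL.
Excess over the loudest (77.6 dB): 81.22 − 77.6 = 3.6 dB.

3.6 dB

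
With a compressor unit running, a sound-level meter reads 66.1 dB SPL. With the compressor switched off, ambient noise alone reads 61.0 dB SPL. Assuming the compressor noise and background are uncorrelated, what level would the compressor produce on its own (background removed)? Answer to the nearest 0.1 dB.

64.5 dB SPL

Background correction is a power subtraction:
L_src = 10·log₁₀(10^(66.1/10) − 10^(61.0/10)) = 10·log₁₀(2815000) = 64.5 dB SPL.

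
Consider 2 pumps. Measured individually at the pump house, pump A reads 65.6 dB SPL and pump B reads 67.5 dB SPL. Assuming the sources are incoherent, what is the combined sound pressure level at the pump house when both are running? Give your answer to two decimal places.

69.66 dB SPL

Add the sources as powers (linear), then convert back to dB:
L_total = 10·log₁₀(10^(65.6/10) + 10^(67.5/10)) = 10·log₁₀(9254000) = 69.66 dB SPL.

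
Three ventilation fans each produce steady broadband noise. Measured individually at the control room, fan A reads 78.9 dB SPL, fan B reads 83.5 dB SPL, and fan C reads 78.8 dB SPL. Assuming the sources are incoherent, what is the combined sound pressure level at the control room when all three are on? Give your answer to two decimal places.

85.77 dB SPL

Add the sources as powers (linear), then convert back to dB:
L_total = 10·log₁₀(10^(78.9/10) + 10^(83.5/10) + 10^(78.8/10)) = 10·log₁₀(377400000) = 85.77 dB SPL.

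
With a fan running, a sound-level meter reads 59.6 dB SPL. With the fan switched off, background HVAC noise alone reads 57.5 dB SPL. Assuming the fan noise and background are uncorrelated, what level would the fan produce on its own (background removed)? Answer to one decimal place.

Remove the background by subtracting linear intensities:
L_src = 10·log₁₀(10^(59.6/10) − 10^(57.5/10)) = 10·log₁₀(349700) = 55.4 dB SPL.

55.4 dB SPL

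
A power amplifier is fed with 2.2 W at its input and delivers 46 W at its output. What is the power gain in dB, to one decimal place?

13.2 dB

Power ratio → dB uses the 10·log₁₀ form:
10·log₁₀(46/2.2) = 10·log₁₀(20.91) = 13.2 dB.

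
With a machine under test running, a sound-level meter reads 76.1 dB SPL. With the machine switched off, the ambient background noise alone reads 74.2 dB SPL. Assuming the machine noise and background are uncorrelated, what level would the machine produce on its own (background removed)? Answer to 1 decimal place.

71.6 dB SPL

Background correction is a power subtraction:
L_src = 10·log₁₀(10^(76.1/10) − 10^(74.2/10)) = 10·log₁₀(14440000) = 71.6 dB SPL.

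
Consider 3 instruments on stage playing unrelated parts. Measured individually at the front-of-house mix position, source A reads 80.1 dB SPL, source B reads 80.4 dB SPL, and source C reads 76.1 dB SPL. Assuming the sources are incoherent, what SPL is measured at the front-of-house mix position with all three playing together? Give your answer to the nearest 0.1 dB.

Incoherent sources sum as intensities:
L_total = 10·log₁₀(10^(80.1/10) + 10^(80.4/10) + 10^(76.1/10)) = 10·log₁₀(252700000) = 84.0 dB SPL.

84.0 dB SPL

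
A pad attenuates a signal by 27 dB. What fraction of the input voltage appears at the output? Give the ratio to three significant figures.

Voltage ratio = 10^(dB/20).
10^(-27/20) = 10^(-1.350) = 0.0447.

0.0447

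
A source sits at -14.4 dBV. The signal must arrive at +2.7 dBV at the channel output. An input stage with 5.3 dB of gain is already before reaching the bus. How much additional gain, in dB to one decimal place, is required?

11.8 dB

The required make-up gain is the shortfall in the dB sum.
G = +2.7 − (-14.4) − 5.3 = 11.8 dB.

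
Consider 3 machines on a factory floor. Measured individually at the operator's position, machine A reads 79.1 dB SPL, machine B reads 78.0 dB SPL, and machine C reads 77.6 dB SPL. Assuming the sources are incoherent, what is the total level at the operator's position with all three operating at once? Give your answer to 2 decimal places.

Uncorrelated sources add in intensity (power), not in dB.
L_total = 10·log₁₀(10^(79.1/10) + 10^(78.0/10) + 10^(77.6/10)) = 10·log₁₀(201900000) = 83.05 dB SPL.

83.05 dB SPL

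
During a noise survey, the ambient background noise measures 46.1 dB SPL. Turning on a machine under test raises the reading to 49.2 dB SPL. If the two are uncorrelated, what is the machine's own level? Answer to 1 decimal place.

46.3 dB SPL

Subtract intensities: L_src = 10·log₁₀(10^(L_total/10) − 10^(L_bg/10)).
L_src = 10·log₁₀(10^(49.2/10) − 10^(46.1/10)) = 10·log₁₀(42440) = 46.3 dB SPL.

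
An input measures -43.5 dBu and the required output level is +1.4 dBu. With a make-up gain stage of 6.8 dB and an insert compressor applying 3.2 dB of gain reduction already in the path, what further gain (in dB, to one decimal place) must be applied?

41.3 dB

The required make-up gain is the shortfall in the dB sum.
G = +1.4 − (-43.5) − 6.8 + 3.2 = 41.3 dB.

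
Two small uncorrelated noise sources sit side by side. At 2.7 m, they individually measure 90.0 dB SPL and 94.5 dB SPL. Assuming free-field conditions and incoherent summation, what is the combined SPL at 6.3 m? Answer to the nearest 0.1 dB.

88.5 dB SPL

Combined at 2.7 m: 10·log₁₀(10^(90.0/10)+10^(94.5/10)) = 95.82 dB SPL.
Then apply −20·log₁₀(6.3/2.7) = -7.36 dB → 88.5 dB SPL.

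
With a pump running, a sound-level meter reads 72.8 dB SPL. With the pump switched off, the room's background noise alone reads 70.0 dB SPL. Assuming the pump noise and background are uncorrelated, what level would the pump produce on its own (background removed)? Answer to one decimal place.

Background correction is a power subtraction:
L_src = 10·log₁₀(10^(72.8/10) − 10^(70.0/10)) = 10·log₁₀(9055000) = 69.6 dB SPL.

69.6 dB SPL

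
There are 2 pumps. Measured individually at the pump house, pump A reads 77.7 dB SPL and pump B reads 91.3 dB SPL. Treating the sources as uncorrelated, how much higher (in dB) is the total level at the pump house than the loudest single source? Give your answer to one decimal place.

Add the sources as powers (linear), then convert back to dB:
L_total = 10·log₁₀(10^(77.7/10) + 10^(91.3/10)) = 91.49 dB SPL.
Excess over the loudest (91.3 dB): 91.49 − 91.3 = 0.2 dB.

0.2 dB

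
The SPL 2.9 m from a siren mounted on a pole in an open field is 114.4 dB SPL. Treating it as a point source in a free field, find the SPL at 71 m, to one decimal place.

Inverse-square spreading gives ΔL = −20·log₁₀(d₂/d₁).
ΔL = −20·log₁₀(71/2.9) = -27.78 dB, so L₂ = 114.4 + (-27.78) = 86.6 dB SPL.

86.6 dB SPL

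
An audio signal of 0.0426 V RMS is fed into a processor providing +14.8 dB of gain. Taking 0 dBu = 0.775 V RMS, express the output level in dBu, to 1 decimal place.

-10.4 dBu

Input level: 20·log₁₀(0.0426/0.775) = -25.20 dBu.
Output: -25.20 + 14.8 = -10.4 dBu.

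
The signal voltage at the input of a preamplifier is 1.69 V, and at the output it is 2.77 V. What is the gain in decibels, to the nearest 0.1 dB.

Voltage is an amplitude quantity, so gain = 20·log₁₀(V_out/V_in).
20·log₁₀(2.77/1.69) = 20·log₁₀(1.639) = 4.3 dB.

4.3 dB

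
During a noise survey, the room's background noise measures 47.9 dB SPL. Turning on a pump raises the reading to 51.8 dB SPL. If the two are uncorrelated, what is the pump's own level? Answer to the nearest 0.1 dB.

49.5 dB SPL

Background correction is a power subtraction:
L_src = 10·log₁₀(10^(51.8/10) − 10^(47.9/10)) = 10·log₁₀(89700) = 49.5 dB SPL.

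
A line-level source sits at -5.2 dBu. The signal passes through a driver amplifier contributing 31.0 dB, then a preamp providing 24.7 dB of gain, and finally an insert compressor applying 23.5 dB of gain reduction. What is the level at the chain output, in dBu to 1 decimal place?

In dB, series stages simply add:
-5.2 + 31.0 + 24.7 − 23.5 = +27.0 dBu.

+27.0 dBu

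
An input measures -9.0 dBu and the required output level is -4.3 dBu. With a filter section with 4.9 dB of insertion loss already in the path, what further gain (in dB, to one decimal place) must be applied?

9.6 dB

The required make-up gain is the shortfall in the dB sum.
G = -4.3 − (-9.0) + 4.9 = 9.6 dB.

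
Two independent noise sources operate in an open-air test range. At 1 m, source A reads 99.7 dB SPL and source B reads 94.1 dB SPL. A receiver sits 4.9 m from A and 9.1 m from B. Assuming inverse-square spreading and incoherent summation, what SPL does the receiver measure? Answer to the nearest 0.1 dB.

At the listener: L_A = 99.7 − 20·log₁₀(4.9) = 85.90 dB; L_B = 94.1 − 20·log₁₀(9.1) = 74.92 dB.
Combined: 10·log₁₀(10^(85.90/10)+10^(74.92/10)) = 86.2 dB SPL.

86.2 dB SPL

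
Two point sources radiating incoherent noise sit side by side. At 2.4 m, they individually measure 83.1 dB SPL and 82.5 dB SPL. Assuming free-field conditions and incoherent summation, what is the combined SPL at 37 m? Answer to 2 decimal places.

62.06 dB SPL

Combined at 2.4 m: 10·log₁₀(10^(83.1/10)+10^(82.5/10)) = 85.821 dB SPL.
Then apply −20·log₁₀(37/2.4) = -23.760 dB → 62.06 dB SPL.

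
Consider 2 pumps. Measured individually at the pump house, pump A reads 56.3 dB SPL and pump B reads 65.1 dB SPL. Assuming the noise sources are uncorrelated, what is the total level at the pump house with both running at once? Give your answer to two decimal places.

Add the sources as powers (linear), then convert back to dB:
L_total = 10·log₁₀(10^(56.3/10) + 10^(65.1/10)) = 10·log₁₀(3663000) = 65.64 dB SPL.

65.64 dB SPL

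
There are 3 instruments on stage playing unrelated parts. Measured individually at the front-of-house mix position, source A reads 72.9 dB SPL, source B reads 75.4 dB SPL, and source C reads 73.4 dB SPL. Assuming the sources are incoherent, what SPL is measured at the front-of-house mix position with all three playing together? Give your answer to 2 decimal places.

78.81 dB SPL

Uncorrelated sources add in intensity (power), not in dB.
L_total = 10·log₁₀(10^(72.9/10) + 10^(75.4/10) + 10^(73.4/10)) = 10·log₁₀(76050000) = 78.81 dB SPL.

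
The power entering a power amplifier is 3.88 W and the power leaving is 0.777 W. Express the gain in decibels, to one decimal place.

-7.0 dB

For a power ratio, dB = 10·log₁₀(P₂/P₁).
10·log₁₀(0.777/3.88) = 10·log₁₀(0.2003) = -7.0 dB.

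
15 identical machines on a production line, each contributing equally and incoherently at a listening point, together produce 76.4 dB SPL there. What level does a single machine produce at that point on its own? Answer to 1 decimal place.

64.6 dB SPL

15 equal incoherent sources add 10·log₁₀(15) = 11.76 dB over one source.
L_one = 76.4 − 11.76 = 64.6 dB SPL.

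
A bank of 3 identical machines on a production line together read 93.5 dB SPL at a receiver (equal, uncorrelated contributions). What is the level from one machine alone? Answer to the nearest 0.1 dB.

3 equal incoherent sources add 10·log₁₀(3) = 4.77 dB over one source.
L_one = 93.5 − 4.77 = 88.7 dB SPL.

88.7 dB SPL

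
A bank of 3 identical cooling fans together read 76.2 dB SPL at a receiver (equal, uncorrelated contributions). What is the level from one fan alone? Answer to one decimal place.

3 equal incoherent sources add 10·log₁₀(3) = 4.77 dB over one source.
L_one = 76.2 − 4.77 = 71.4 dB SPL.

71.4 dB SPL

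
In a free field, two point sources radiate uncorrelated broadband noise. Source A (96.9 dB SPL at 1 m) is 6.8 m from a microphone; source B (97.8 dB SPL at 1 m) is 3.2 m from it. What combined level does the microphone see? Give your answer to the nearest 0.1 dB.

88.4 dB SPL

At the listener: L_A = 96.9 − 20·log₁₀(6.8) = 80.25 dB; L_B = 97.8 − 20·log₁₀(3.2) = 87.70 dB.
Combined: 10·log₁₀(10^(80.25/10)+10^(87.70/10)) = 88.4 dB SPL.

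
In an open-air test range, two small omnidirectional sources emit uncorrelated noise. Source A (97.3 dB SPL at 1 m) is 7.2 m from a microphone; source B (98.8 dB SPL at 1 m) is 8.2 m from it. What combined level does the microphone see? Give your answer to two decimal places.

83.35 dB SPL

At the listener: L_A = 97.3 − 20·log₁₀(7.2) = 80.153 dB; L_B = 98.8 − 20·log₁₀(8.2) = 80.524 dB.
Combined: 10·log₁₀(10^(80.153/10)+10^(80.524/10)) = 83.35 dB SPL.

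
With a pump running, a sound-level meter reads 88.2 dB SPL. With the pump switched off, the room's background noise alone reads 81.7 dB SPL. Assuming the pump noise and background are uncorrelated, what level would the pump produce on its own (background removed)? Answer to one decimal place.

87.1 dB SPL

Subtract intensities: L_src = 10·log₁₀(10^(L_total/10) − 10^(L_bg/10)).
L_src = 10·log₁₀(10^(88.2/10) − 10^(81.7/10)) = 10·log₁₀(512800000) = 87.1 dB SPL.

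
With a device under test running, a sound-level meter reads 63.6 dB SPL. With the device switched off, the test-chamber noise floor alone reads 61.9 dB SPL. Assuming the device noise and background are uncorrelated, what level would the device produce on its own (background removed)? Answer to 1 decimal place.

58.7 dB SPL

Remove the background by subtracting linear intensities:
L_src = 10·log₁₀(10^(63.6/10) − 10^(61.9/10)) = 10·log₁₀(742100) = 58.7 dB SPL.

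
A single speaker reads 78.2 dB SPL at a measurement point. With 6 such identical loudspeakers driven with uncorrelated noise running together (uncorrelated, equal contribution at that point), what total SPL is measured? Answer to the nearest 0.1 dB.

6 equal incoherent sources raise the level by 10·log₁₀(6) = 7.78 dB.
L_total = 78.2 + 7.78 = 86.0 dB SPL.

86.0 dB SPL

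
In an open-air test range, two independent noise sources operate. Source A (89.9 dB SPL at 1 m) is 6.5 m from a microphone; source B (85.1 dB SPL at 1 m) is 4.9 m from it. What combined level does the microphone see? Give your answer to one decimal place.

75.6 dB SPL

At the listener: L_A = 89.9 − 20·log₁₀(6.5) = 73.64 dB; L_B = 85.1 − 20·log₁₀(4.9) = 71.30 dB.
Combined: 10·log₁₀(10^(73.64/10)+10^(71.30/10)) = 75.6 dB SPL.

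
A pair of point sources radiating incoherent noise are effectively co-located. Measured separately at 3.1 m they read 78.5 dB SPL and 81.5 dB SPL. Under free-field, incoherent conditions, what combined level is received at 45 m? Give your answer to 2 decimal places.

60.03 dB SPL

Combined at 3.1 m: 10·log₁₀(10^(78.5/10)+10^(81.5/10)) = 83.264 dB SPL.
Then apply −20·log₁₀(45/3.1) = -23.237 dB → 60.03 dB SPL.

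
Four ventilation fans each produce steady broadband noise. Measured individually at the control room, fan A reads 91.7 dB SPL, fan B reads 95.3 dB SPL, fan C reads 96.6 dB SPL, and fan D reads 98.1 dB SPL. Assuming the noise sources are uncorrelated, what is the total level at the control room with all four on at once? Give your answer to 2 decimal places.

Add the sources as powers (linear), then convert back to dB:
L_total = 10·log₁₀(10^(91.7/10) + 10^(95.3/10) + 10^(96.6/10) + 10^(98.1/10)) = 10·log₁₀(15895000000) = 102.01 dB SPL.

102.01 dB SPL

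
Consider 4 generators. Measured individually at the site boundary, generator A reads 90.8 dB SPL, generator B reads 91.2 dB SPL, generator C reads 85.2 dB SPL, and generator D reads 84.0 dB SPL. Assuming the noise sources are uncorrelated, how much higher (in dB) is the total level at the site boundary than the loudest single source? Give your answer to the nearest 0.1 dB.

Uncorrelated sources add in intensity (power), not in dB.
L_total = 10·log₁₀(10^(90.8/10) + 10^(91.2/10) + 10^(85.2/10) + 10^(84.0/10)) = 94.92 dB SPL.
Excess over the loudest (91.2 dB): 94.92 − 91.2 = 3.7 dB.

3.7 dB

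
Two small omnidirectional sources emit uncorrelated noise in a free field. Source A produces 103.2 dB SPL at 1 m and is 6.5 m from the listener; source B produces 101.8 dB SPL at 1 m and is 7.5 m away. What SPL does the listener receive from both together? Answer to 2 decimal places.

At the listener: L_A = 103.2 − 20·log₁₀(6.5) = 86.942 dB; L_B = 101.8 − 20·log₁₀(7.5) = 84.299 dB.
Combined: 10·log₁₀(10^(86.942/10)+10^(84.299/10)) = 88.83 dB SPL.

88.83 dB SPL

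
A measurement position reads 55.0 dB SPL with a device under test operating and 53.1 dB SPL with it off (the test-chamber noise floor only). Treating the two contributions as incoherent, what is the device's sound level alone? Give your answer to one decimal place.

50.5 dB SPL

Remove the background by subtracting linear intensities:
L_src = 10·log₁₀(10^(55.0/10) − 10^(53.1/10)) = 10·log₁₀(112100) = 50.5 dB SPL.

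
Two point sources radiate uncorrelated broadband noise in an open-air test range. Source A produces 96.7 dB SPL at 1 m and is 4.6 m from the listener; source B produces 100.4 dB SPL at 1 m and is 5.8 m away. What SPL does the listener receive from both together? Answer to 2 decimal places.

87.38 dB SPL

At the listener: L_A = 96.7 − 20·log₁₀(4.6) = 83.445 dB; L_B = 100.4 − 20·log₁₀(5.8) = 85.131 dB.
Combined: 10·log₁₀(10^(83.445/10)+10^(85.131/10)) = 87.38 dB SPL.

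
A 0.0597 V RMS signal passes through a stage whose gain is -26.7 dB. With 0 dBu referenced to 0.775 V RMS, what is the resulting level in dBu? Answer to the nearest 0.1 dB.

Input level: 20·log₁₀(0.0597/0.775) = -22.27 dBu.
Output: -22.27 − 26.7 = -49.0 dBu.

-49.0 dBu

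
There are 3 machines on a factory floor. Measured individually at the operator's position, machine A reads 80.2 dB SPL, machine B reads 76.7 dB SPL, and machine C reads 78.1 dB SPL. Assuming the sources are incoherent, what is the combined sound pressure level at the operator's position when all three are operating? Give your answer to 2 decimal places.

Incoherent sources sum as intensities:
L_total = 10·log₁₀(10^(80.2/10) + 10^(76.7/10) + 10^(78.1/10)) = 10·log₁₀(216100000) = 83.35 dB SPL.

83.35 dB SPL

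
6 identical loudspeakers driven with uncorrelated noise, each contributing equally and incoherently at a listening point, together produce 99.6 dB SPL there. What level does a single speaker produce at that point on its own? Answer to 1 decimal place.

6 equal incoherent sources add 10·log₁₀(6) = 7.78 dB over one source.
L_one = 99.6 − 7.78 = 91.8 dB SPL.

91.8 dB SPL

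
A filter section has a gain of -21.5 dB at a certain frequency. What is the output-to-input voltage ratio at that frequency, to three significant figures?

Voltage ratio = 10^(dB/20).
10^(-21.5/20) = 10^(-1.075) = 0.0841.

0.0841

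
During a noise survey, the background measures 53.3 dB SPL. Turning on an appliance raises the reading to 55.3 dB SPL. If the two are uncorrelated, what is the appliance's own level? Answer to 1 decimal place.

Background correction is a power subtraction:
L_src = 10·log₁₀(10^(55.3/10) − 10^(53.3/10)) = 10·log₁₀(125000) = 51.0 dB SPL.

51.0 dB SPL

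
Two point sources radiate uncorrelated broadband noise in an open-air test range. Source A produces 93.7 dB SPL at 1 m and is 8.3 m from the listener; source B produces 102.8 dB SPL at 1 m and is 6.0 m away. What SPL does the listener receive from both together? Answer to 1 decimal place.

87.5 dB SPL

At the listener: L_A = 93.7 − 20·log₁₀(8.3) = 75.32 dB; L_B = 102.8 − 20·log₁₀(6.0) = 87.24 dB.
Combined: 10·log₁₀(10^(75.32/10)+10^(87.24/10)) = 87.5 dB SPL.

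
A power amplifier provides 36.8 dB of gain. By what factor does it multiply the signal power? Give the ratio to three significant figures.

4790

Power ratio = 10^(dB/10).
10^(36.8/10) = 10^(3.680) = 4790.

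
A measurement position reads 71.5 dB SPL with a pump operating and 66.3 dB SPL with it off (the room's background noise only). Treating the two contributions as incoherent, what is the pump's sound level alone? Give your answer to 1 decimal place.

Background correction is a power subtraction:
L_src = 10·log₁₀(10^(71.5/10) − 10^(66.3/10)) = 10·log₁₀(9860000) = 69.9 dB SPL.

69.9 dB SPL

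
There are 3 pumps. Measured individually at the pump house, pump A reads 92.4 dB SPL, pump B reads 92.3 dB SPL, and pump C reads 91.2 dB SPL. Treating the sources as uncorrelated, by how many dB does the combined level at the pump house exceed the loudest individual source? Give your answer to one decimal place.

Incoherent sources sum as intensities:
L_total = 10·log₁₀(10^(92.4/10) + 10^(92.3/10) + 10^(91.2/10)) = 96.77 dB SPL.
Excess over the loudest (92.4 dB): 96.77 − 92.4 = 4.4 dB.

4.4 dB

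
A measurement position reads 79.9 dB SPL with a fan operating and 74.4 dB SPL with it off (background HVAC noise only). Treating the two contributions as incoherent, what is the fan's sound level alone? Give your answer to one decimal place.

Background correction is a power subtraction:
L_src = 10·log₁₀(10^(79.9/10) − 10^(74.4/10)) = 10·log₁₀(70180000) = 78.5 dB SPL.

78.5 dB SPL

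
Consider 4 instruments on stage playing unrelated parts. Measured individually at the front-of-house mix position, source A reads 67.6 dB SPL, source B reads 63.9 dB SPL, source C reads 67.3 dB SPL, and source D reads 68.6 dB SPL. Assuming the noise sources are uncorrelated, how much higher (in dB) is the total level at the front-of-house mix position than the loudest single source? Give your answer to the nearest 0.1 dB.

4.6 dB

Add the sources as powers (linear), then convert back to dB:
L_total = 10·log₁₀(10^(67.6/10) + 10^(63.9/10) + 10^(67.3/10) + 10^(68.6/10)) = 73.19 dB SPL.
Excess over the loudest (68.6 dB): 73.19 − 68.6 = 4.6 dB.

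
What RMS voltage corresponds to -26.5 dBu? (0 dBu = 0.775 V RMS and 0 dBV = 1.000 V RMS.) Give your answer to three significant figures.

0.0367 V

V = 0.775 V × 10^(-26.5/20).
= 0.775 × 0.04732 = 0.0367 V.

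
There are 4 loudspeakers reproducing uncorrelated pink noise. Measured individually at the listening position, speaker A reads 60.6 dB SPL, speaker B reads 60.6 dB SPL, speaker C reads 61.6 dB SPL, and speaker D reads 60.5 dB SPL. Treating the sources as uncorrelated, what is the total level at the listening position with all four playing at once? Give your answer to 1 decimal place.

66.9 dB SPL

Incoherent sources sum as intensities:
L_total = 10·log₁₀(10^(60.6/10) + 10^(60.6/10) + 10^(61.6/10) + 10^(60.5/10)) = 10·log₁₀(4864000) = 66.9 dB SPL.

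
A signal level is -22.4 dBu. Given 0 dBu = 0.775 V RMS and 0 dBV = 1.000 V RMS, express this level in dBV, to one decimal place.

The offset between the scales is 20·log₁₀(0.775/1.000) = −2.214 dB.
So dBV = -22.4 − 2.214 = -24.6 dBV.

-24.6 dBV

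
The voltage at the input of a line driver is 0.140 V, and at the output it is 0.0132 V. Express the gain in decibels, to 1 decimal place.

-20.5 dB

Voltage is an amplitude quantity, so gain = 20·log₁₀(V_out/V_in).
20·log₁₀(0.0132/0.140) = 20·log₁₀(0.09429) = -20.5 dB.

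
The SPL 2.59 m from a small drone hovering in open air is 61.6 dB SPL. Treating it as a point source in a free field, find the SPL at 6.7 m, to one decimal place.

Free-field point source: level drops by 20·log₁₀ of the distance ratio.
ΔL = −20·log₁₀(6.7/2.59) = -8.26 dB, so L₂ = 61.6 + (-8.26) = 53.3 dB SPL.

53.3 dB SPL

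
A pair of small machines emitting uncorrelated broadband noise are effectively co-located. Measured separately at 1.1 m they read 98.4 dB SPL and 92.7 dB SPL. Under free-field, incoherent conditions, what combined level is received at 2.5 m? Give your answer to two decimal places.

92.30 dB SPL

Combined at 1.1 m: 10·log₁₀(10^(98.4/10)+10^(92.7/10)) = 99.435 dB SPL.
Then apply −20·log₁₀(2.5/1.1) = -7.131 dB → 92.30 dB SPL.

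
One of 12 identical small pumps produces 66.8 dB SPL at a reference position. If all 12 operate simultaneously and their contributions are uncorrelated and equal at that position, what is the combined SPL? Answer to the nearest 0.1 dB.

12 equal incoherent sources raise the level by 10·log₁₀(12) = 10.79 dB.
L_total = 66.8 + 10.79 = 77.6 dB SPL.

77.6 dB SPL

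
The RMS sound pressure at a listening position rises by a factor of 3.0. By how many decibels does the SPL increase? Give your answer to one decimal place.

Sound pressure is an amplitude quantity: ΔL = 20·log₁₀(p₂/p₁).
20·log₁₀(3.0) = 9.5 dB.

9.5 dB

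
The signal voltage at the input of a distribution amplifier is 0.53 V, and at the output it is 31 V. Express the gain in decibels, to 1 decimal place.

Voltage ratio → dB uses the 20·log₁₀ form:
20·log₁₀(31/0.53) = 20·log₁₀(58.49) = 35.3 dB.

35.3 dB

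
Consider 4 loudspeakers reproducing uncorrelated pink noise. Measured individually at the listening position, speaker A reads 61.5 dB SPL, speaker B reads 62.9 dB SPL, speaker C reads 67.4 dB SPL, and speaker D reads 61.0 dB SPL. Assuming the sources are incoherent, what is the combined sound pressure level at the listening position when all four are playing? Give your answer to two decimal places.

70.05 dB SPL

Add the sources as powers (linear), then convert back to dB:
L_total = 10·log₁₀(10^(61.5/10) + 10^(62.9/10) + 10^(67.4/10) + 10^(61.0/10)) = 10·log₁₀(10120000) = 70.05 dB SPL.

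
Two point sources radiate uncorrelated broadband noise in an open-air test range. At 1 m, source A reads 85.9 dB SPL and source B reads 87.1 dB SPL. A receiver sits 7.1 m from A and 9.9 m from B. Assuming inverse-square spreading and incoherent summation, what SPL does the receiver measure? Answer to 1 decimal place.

At the listener: L_A = 85.9 − 20·log₁₀(7.1) = 68.87 dB; L_B = 87.1 − 20·log₁₀(9.9) = 67.19 dB.
Combined: 10·log₁₀(10^(68.87/10)+10^(67.19/10)) = 71.1 dB SPL.

71.1 dB SPL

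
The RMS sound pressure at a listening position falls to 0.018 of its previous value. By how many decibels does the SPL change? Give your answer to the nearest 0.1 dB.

-34.9 dB

Sound pressure is an amplitude quantity: ΔL = 20·log₁₀(p₂/p₁).
20·log₁₀(0.018) = -34.9 dB.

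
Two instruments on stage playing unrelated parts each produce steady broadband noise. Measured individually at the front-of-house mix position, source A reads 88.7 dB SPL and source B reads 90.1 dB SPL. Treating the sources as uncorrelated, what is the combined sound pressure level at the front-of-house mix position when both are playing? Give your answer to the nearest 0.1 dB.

Add the sources as powers (linear), then convert back to dB:
L_total = 10·log₁₀(10^(88.7/10) + 10^(90.1/10)) = 10·log₁₀(1765000000) = 92.5 dB SPL.

92.5 dB SPL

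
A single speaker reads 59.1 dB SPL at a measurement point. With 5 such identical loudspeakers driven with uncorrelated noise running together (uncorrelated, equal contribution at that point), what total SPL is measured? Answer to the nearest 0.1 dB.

66.1 dB SPL

5 equal incoherent sources raise the level by 10·log₁₀(5) = 6.99 dB.
L_total = 59.1 + 6.99 = 66.1 dB SPL.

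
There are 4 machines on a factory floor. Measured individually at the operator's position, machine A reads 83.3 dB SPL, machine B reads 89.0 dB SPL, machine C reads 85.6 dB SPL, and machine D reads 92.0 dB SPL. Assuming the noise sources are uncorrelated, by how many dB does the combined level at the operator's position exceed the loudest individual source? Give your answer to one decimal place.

2.7 dB

Uncorrelated sources add in intensity (power), not in dB.
L_total = 10·log₁₀(10^(83.3/10) + 10^(89.0/10) + 10^(85.6/10) + 10^(92.0/10)) = 94.71 dB SPL.
Excess over the loudest (92.0 dB): 94.71 − 92.0 = 2.7 dB.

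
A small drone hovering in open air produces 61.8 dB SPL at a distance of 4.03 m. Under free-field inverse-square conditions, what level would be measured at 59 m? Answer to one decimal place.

38.5 dB SPL

For a point source in a free field, ΔL = −20·log₁₀(d₂/d₁).
ΔL = −20·log₁₀(59/4.03) = -23.31 dB, so L₂ = 61.8 + (-23.31) = 38.5 dB SPL.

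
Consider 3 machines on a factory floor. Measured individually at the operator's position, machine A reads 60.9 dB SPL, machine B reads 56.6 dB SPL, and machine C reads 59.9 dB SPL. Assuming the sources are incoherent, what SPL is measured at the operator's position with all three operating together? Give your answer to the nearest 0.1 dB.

Add the sources as powers (linear), then convert back to dB:
L_total = 10·log₁₀(10^(60.9/10) + 10^(56.6/10) + 10^(59.9/10)) = 10·log₁₀(2665000) = 64.3 dB SPL.

64.3 dB SPL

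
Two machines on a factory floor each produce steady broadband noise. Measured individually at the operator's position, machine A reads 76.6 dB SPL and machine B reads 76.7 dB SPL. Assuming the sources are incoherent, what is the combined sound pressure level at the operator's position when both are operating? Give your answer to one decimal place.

Uncorrelated sources add in intensity (power), not in dB.
L_total = 10·log₁₀(10^(76.6/10) + 10^(76.7/10)) = 10·log₁₀(92480000) = 79.7 dB SPL.

79.7 dB SPL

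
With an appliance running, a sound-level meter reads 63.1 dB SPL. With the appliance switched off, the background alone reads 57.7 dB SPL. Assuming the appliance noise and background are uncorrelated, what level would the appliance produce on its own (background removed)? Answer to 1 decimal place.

Background correction is a power subtraction:
L_src = 10·log₁₀(10^(63.1/10) − 10^(57.7/10)) = 10·log₁₀(1453000) = 61.6 dB SPL.

61.6 dB SPL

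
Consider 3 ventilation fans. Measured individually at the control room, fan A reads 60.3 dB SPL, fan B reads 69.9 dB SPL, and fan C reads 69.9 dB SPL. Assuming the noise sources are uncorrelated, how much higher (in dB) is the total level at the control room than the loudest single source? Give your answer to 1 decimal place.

Uncorrelated sources add in intensity (power), not in dB.
L_total = 10·log₁₀(10^(60.3/10) + 10^(69.9/10) + 10^(69.9/10)) = 73.14 dB SPL.
Excess over the loudest (69.9 dB): 73.14 − 69.9 = 3.2 dB.

3.2 dB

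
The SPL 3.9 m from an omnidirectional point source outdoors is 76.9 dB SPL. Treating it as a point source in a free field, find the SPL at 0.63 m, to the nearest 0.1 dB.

92.7 dB SPL

Free-field point source: level drops by 20·log₁₀ of the distance ratio.
ΔL = −20·log₁₀(0.63/3.9) = 15.83 dB, so L₂ = 76.9 + (15.83) = 92.7 dB SPL.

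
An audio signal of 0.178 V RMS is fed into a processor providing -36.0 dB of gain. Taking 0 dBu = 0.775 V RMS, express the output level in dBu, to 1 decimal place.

Input level: 20·log₁₀(0.178/0.775) = -12.78 dBu.
Output: -12.78 − 36.0 = -48.8 dBu.

-48.8 dBu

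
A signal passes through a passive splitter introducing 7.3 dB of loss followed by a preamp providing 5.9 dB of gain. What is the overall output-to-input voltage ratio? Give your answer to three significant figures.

Net gain = (−7.3) + 5.9 = -1.4 dB.
Voltage ratio = 10^(-1.4/20) = 0.851.

0.851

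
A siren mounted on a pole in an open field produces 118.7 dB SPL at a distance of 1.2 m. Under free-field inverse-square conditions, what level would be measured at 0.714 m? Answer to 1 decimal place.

Free-field point source: level drops by 20·log₁₀ of the distance ratio.
ΔL = −20·log₁₀(0.714/1.2) = 4.51 dB, so L₂ = 118.7 + (4.51) = 123.2 dB SPL.

123.2 dB SPL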